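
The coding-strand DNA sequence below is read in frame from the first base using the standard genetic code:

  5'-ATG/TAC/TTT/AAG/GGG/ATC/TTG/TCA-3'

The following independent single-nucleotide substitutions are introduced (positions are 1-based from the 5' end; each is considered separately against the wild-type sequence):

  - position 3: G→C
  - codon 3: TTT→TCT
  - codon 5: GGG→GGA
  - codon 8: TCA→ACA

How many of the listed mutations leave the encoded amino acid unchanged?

Codon 1: ATG (Met) → ATC (Ile) — missense.
Codon 3: TTT (Phe) → TCT (Ser) — missense.
Codon 5: GGG (Gly) → GGA (Gly) — synonymous.
Codon 8: TCA (Ser) → ACA (Thr) — missense.
Synonymous: 1 of 4.

1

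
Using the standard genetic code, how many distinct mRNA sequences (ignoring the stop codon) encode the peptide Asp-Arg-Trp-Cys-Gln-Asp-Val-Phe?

768

Asp: 2 codons.
Arg: 6 codons.
Trp: 1 codon.
Cys: 2 codons.
Gln: 2 codons.
Asp: 2 codons.
Val: 4 codons.
Phe: 2 codons.
2 × 6 × 1 × 2 × 2 × 2 × 4 × 2 = 768.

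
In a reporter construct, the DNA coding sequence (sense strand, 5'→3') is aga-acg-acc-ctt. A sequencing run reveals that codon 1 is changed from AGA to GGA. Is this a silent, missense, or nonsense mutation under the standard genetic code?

missense

Position 1 falls in codon 1: AGA → Arg.
After the substitution the codon is GGA → Gly.
Arg ≠ Gly, so this is a missense mutation.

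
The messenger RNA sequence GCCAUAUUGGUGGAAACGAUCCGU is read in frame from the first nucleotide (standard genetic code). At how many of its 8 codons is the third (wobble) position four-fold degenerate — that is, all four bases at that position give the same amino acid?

Codon 1 GCC (Ala): third position 4-fold.
Codon 2 AUA (Ile): third position 3-fold.
Codon 3 UUG (Leu): third position 2-fold.
Codon 4 GUG (Val): third position 4-fold.
Codon 5 GAA (Glu): third position 2-fold.
Codon 6 ACG (Thr): third position 4-fold.
Codon 7 AUC (Ile): third position 3-fold.
Codon 8 CGU (Arg): third position 4-fold.
Four-fold degenerate third positions: 4.

4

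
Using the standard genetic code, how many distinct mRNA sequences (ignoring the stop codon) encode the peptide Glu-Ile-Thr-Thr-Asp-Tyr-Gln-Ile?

Glu: 2 codons.
Ile: 3 codons.
Thr: 4 codons.
Thr: 4 codons.
Asp: 2 codons.
Tyr: 2 codons.
Gln: 2 codons.
Ile: 3 codons.
2 × 3 × 4 × 4 × 2 × 2 × 2 × 3 = 2304.

2304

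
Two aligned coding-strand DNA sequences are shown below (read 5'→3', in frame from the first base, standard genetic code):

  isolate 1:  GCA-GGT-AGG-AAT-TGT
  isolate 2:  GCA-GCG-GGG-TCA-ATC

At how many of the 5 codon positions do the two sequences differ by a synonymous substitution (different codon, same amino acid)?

0

Codon 1: GCA Ala / GCA Ala — identical.
Codon 2: GGT Gly / GCG Ala — nonsynonymous.
Codon 3: AGG Arg / GGG Gly — nonsynonymous.
Codon 4: AAT Asn / TCA Ser — nonsynonymous.
Codon 5: TGT Cys / ATC Ile — nonsynonymous.
Synonymous differences: 0.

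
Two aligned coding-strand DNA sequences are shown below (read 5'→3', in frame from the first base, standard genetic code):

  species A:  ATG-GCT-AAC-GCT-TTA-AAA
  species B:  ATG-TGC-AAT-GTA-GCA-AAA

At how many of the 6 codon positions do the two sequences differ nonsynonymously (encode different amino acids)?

3

Codon 1: ATG Met / ATG Met — identical.
Codon 2: GCT Ala / TGC Cys — nonsynonymous.
Codon 3: AAC Asn / AAT Asn — synonymous.
Codon 4: GCT Ala / GTA Val — nonsynonymous.
Codon 5: TTA Leu / GCA Ala — nonsynonymous.
Codon 6: AAA Lys / AAA Lys — identical.
Nonsynonymous differences: 3.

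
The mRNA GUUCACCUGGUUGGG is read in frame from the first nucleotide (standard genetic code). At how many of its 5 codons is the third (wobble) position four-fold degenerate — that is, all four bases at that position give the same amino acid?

Codon 1 GUU (Val): third position 4-fold.
Codon 2 CAC (His): third position 2-fold.
Codon 3 CUG (Leu): third position 4-fold.
Codon 4 GUU (Val): third position 4-fold.
Codon 5 GGG (Gly): third position 4-fold.
Four-fold degenerate third positions: 4.

4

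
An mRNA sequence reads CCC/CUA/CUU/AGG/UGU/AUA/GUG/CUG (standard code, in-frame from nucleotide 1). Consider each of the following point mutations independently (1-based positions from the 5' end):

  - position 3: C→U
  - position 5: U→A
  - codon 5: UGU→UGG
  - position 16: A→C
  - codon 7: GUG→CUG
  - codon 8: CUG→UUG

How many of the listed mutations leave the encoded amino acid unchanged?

2

Codon 1: CCC (Pro) → CCU (Pro) — synonymous.
Codon 2: CUA (Leu) → CAA (Gln) — missense.
Codon 5: UGU (Cys) → UGG (Trp) — missense.
Codon 6: AUA (Ile) → CUA (Leu) — missense.
Codon 7: GUG (Val) → CUG (Leu) — missense.
Codon 8: CUG (Leu) → UUG (Leu) — synonymous.
Synonymous: 2 of 6.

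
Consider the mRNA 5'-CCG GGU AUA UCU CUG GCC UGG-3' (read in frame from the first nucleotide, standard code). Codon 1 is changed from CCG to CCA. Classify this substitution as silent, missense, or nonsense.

silent

Position 3 falls in codon 1: CCG → Pro.
After the substitution the codon is CCA → Pro.
Both encode Pro, so the change is synonymous.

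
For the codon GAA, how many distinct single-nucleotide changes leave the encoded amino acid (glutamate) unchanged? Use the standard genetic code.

Position 1: none → 0 synonymous.
Position 2: none → 0 synonymous.
Position 3: GAG → 1 synonymous.
Total: 0 + 0 + 1 = 1.

1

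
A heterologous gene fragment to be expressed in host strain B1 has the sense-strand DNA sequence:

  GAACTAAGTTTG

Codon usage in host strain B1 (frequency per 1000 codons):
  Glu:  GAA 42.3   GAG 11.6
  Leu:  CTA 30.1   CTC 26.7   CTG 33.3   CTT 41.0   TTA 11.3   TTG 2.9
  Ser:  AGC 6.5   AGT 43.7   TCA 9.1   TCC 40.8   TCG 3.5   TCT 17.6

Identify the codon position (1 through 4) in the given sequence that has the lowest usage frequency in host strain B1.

Codon 1 GAA (Glu): 42.3 per 1000.
Codon 2 CTA (Leu): 30.1 per 1000.
Codon 3 AGT (Ser): 43.7 per 1000.
Codon 4 TTG (Leu): 2.9 per 1000.
Lowest frequency is 2.9 at codon 4.

4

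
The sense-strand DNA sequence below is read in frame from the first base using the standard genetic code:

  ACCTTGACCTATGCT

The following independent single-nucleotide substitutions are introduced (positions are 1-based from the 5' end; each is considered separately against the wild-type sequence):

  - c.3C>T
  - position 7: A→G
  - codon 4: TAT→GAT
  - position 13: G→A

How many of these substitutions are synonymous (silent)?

1

Codon 1: ACC (Thr) → ACT (Thr) — synonymous.
Codon 3: ACC (Thr) → GCC (Ala) — missense.
Codon 4: TAT (Tyr) → GAT (Asp) — missense.
Codon 5: GCT (Ala) → ACT (Thr) — missense.
Synonymous: 1 of 4.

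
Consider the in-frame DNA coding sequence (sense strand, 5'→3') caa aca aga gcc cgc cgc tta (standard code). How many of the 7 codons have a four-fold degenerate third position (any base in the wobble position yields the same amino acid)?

4

Codon 1 CAA (Gln): third position 2-fold.
Codon 2 ACA (Thr): third position 4-fold.
Codon 3 AGA (Arg): third position 2-fold.
Codon 4 GCC (Ala): third position 4-fold.
Codon 5 CGC (Arg): third position 4-fold.
Codon 6 CGC (Arg): third position 4-fold.
Codon 7 TTA (Leu): third position 2-fold.
Four-fold degenerate third positions: 4.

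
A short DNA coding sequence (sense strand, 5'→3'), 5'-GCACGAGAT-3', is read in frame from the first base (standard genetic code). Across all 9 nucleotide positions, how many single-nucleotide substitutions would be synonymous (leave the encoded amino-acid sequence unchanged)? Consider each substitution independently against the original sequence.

8

Codon 1 (GCA, Ala): 3 synonymous substitutions.
Codon 2 (CGA, Arg): 4 synonymous substitutions.
Codon 3 (GAT, Asp): 1 synonymous substitution.
Total: 3 + 4 + 1 = 8.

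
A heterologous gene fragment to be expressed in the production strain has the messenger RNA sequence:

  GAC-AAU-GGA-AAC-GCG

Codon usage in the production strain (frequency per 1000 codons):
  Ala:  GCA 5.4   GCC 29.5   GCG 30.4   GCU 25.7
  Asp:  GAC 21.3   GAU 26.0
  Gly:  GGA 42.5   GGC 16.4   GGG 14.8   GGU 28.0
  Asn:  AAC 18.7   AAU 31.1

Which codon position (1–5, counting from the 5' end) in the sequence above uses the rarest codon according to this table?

4

Codon 1 GAC (Asp): 21.3 per 1000.
Codon 2 AAU (Asn): 31.1 per 1000.
Codon 3 GGA (Gly): 42.5 per 1000.
Codon 4 AAC (Asn): 18.7 per 1000.
Codon 5 GCG (Ala): 30.4 per 1000.
Lowest frequency is 18.7 at codon 4.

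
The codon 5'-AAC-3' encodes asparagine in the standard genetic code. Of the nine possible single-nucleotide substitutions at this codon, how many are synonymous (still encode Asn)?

1

Position 1: none → 0 synonymous.
Position 2: none → 0 synonymous.
Position 3: AAU → 1 synonymous.
Total: 0 + 0 + 1 = 1.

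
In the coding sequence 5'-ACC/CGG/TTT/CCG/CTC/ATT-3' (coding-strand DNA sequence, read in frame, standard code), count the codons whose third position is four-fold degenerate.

Codon 1 ACC (Thr): third position 4-fold.
Codon 2 CGG (Arg): third position 4-fold.
Codon 3 TTT (Phe): third position 2-fold.
Codon 4 CCG (Pro): third position 4-fold.
Codon 5 CTC (Leu): third position 4-fold.
Codon 6 ATT (Ile): third position 3-fold.
Four-fold degenerate third positions: 4.

4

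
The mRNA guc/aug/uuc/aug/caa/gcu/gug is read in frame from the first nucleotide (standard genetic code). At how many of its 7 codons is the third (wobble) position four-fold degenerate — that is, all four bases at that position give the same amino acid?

Codon 1 GUC (Val): third position 4-fold.
Codon 2 AUG (Met): third position 1-fold.
Codon 3 UUC (Phe): third position 2-fold.
Codon 4 AUG (Met): third position 1-fold.
Codon 5 CAA (Gln): third position 2-fold.
Codon 6 GCU (Ala): third position 4-fold.
Codon 7 GUG (Val): third position 4-fold.
Four-fold degenerate third positions: 3.

3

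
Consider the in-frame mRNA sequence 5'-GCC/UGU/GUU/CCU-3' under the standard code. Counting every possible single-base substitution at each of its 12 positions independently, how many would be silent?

10

Codon 1 (GCC, Ala): 3 synonymous substitutions.
Codon 2 (UGU, Cys): 1 synonymous substitution.
Codon 3 (GUU, Val): 3 synonymous substitutions.
Codon 4 (CCU, Pro): 3 synonymous substitutions.
Total: 3 + 1 + 3 + 3 = 10.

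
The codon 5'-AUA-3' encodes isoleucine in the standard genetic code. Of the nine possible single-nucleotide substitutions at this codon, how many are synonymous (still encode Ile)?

2

Position 1: none → 0 synonymous.
Position 2: none → 0 synonymous.
Position 3: AUU, AUC → 2 synonymous.
Total: 0 + 0 + 2 = 2.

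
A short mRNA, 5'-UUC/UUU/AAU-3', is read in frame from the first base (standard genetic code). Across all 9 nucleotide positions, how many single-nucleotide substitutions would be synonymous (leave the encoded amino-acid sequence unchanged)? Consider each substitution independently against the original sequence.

3

Codon 1 (UUC, Phe): 1 synonymous substitution.
Codon 2 (UUU, Phe): 1 synonymous substitution.
Codon 3 (AAU, Asn): 1 synonymous substitution.
Total: 1 + 1 + 1 = 3.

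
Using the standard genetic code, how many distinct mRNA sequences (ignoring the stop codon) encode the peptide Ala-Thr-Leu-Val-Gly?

Ala: 4 codons.
Thr: 4 codons.
Leu: 6 codons.
Val: 4 codons.
Gly: 4 codons.
4 × 4 × 6 × 4 × 4 = 1536.

1536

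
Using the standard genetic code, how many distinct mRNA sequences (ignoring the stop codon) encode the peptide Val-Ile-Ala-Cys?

96

Val: 4 codons.
Ile: 3 codons.
Ala: 4 codons.
Cys: 2 codons.
4 × 3 × 4 × 2 = 96.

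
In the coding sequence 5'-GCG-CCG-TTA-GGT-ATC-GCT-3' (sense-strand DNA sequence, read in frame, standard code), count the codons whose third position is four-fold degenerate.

Codon 1 GCG (Ala): third position 4-fold.
Codon 2 CCG (Pro): third position 4-fold.
Codon 3 TTA (Leu): third position 2-fold.
Codon 4 GGT (Gly): third position 4-fold.
Codon 5 ATC (Ile): third position 3-fold.
Codon 6 GCT (Ala): third position 4-fold.
Four-fold degenerate third positions: 4.

4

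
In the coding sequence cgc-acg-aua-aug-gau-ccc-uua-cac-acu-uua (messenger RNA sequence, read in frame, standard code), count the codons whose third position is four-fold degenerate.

4

Codon 1 CGC (Arg): third position 4-fold.
Codon 2 ACG (Thr): third position 4-fold.
Codon 3 AUA (Ile): third position 3-fold.
Codon 4 AUG (Met): third position 1-fold.
Codon 5 GAU (Asp): third position 2-fold.
Codon 6 CCC (Pro): third position 4-fold.
Codon 7 UUA (Leu): third position 2-fold.
Codon 8 CAC (His): third position 2-fold.
Codon 9 ACU (Thr): third position 4-fold.
Codon 10 UUA (Leu): third position 2-fold.
Four-fold degenerate third positions: 4.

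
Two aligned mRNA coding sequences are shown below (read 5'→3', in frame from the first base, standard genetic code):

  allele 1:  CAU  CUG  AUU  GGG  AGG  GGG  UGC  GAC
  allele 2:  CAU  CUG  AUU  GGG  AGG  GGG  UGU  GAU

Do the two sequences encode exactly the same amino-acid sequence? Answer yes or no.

Codon 1: CAU His / CAU His — identical.
Codon 2: CUG Leu / CUG Leu — identical.
Codon 3: AUU Ile / AUU Ile — identical.
Codon 4: GGG Gly / GGG Gly — identical.
Codon 5: AGG Arg / AGG Arg — identical.
Codon 6: GGG Gly / GGG Gly — identical.
Codon 7: UGC Cys / UGU Cys — synonymous.
Codon 8: GAC Asp / GAU Asp — synonymous.
Nonsynonymous differences: 0 → same protein.

yes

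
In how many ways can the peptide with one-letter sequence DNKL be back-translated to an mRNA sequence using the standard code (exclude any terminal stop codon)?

48

Asp: 2 codons.
Asn: 2 codons.
Lys: 2 codons.
Leu: 6 codons.
2 × 2 × 2 × 6 = 48.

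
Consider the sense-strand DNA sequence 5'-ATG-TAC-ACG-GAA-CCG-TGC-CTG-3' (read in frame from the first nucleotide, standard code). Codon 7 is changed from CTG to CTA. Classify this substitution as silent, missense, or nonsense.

silent

Position 21 falls in codon 7: CTG → Leu.
After the substitution the codon is CTA → Leu.
Both encode Leu, so the change is synonymous.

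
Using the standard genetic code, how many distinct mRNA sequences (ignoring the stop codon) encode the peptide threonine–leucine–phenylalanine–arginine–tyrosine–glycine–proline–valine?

Thr: 4 codons.
Leu: 6 codons.
Phe: 2 codons.
Arg: 6 codons.
Tyr: 2 codons.
Gly: 4 codons.
Pro: 4 codons.
Val: 4 codons.
4 × 6 × 2 × 6 × 2 × 4 × 4 × 4 = 36864.

36864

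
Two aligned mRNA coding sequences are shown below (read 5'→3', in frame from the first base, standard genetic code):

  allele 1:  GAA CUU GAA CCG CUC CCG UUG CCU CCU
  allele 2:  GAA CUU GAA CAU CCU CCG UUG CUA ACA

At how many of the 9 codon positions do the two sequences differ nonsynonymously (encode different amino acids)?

Codon 1: GAA Glu / GAA Glu — identical.
Codon 2: CUU Leu / CUU Leu — identical.
Codon 3: GAA Glu / GAA Glu — identical.
Codon 4: CCG Pro / CAU His — nonsynonymous.
Codon 5: CUC Leu / CCU Pro — nonsynonymous.
Codon 6: CCG Pro / CCG Pro — identical.
Codon 7: UUG Leu / UUG Leu — identical.
Codon 8: CCU Pro / CUA Leu — nonsynonymous.
Codon 9: CCU Pro / ACA Thr — nonsynonymous.
Nonsynonymous differences: 4.

4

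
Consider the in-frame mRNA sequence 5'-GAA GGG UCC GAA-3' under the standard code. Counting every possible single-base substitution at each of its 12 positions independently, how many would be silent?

8

Codon 1 (GAA, Glu): 1 synonymous substitution.
Codon 2 (GGG, Gly): 3 synonymous substitutions.
Codon 3 (UCC, Ser): 3 synonymous substitutions.
Codon 4 (GAA, Glu): 1 synonymous substitution.
Total: 1 + 3 + 3 + 1 = 8.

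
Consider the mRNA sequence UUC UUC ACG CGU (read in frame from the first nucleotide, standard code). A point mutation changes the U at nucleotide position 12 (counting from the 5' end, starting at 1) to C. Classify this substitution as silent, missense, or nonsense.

Position 12 falls in codon 4: CGU → Arg.
After the substitution the codon is CGC → Arg.
Both encode Arg, so the change is synonymous.

silent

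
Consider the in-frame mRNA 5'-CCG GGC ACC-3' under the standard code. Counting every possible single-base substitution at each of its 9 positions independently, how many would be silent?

Codon 1 (CCG, Pro): 3 synonymous substitutions.
Codon 2 (GGC, Gly): 3 synonymous substitutions.
Codon 3 (ACC, Thr): 3 synonymous substitutions.
Total: 3 + 3 + 3 = 9.

9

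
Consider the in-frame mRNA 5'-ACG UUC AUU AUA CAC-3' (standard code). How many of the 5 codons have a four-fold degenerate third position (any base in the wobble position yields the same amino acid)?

1

Codon 1 ACG (Thr): third position 4-fold.
Codon 2 UUC (Phe): third position 2-fold.
Codon 3 AUU (Ile): third position 3-fold.
Codon 4 AUA (Ile): third position 3-fold.
Codon 5 CAC (His): third position 2-fold.
Four-fold degenerate third positions: 1.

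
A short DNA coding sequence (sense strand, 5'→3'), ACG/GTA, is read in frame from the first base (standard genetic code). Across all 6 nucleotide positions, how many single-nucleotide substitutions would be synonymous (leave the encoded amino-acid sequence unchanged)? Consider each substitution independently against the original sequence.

Codon 1 (ACG, Thr): 3 synonymous substitutions.
Codon 2 (GTA, Val): 3 synonymous substitutions.
Total: 3 + 3 = 6.

6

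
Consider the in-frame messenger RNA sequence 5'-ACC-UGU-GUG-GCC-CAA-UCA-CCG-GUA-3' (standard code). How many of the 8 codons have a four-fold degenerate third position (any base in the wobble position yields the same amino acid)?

Codon 1 ACC (Thr): third position 4-fold.
Codon 2 UGU (Cys): third position 2-fold.
Codon 3 GUG (Val): third position 4-fold.
Codon 4 GCC (Ala): third position 4-fold.
Codon 5 CAA (Gln): third position 2-fold.
Codon 6 UCA (Ser): third position 4-fold.
Codon 7 CCG (Pro): third position 4-fold.
Codon 8 GUA (Val): third position 4-fold.
Four-fold degenerate third positions: 6.

6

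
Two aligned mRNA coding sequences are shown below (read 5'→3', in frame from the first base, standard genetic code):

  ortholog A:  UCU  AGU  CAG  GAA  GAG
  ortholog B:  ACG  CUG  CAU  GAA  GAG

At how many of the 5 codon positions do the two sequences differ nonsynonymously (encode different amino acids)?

3

Codon 1: UCU Ser / ACG Thr — nonsynonymous.
Codon 2: AGU Ser / CUG Leu — nonsynonymous.
Codon 3: CAG Gln / CAU His — nonsynonymous.
Codon 4: GAA Glu / GAA Glu — identical.
Codon 5: GAG Glu / GAG Glu — identical.
Nonsynonymous differences: 3.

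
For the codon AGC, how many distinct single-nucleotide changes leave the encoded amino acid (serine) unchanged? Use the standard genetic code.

Position 1: none → 0 synonymous.
Position 2: none → 0 synonymous.
Position 3: AGU → 1 synonymous.
Total: 0 + 0 + 1 = 1.

1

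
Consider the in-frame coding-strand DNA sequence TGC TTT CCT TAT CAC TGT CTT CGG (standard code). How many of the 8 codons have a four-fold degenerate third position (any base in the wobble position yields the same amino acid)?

Codon 1 TGC (Cys): third position 2-fold.
Codon 2 TTT (Phe): third position 2-fold.
Codon 3 CCT (Pro): third position 4-fold.
Codon 4 TAT (Tyr): third position 2-fold.
Codon 5 CAC (His): third position 2-fold.
Codon 6 TGT (Cys): third position 2-fold.
Codon 7 CTT (Leu): third position 4-fold.
Codon 8 CGG (Arg): third position 4-fold.
Four-fold degenerate third positions: 3.

3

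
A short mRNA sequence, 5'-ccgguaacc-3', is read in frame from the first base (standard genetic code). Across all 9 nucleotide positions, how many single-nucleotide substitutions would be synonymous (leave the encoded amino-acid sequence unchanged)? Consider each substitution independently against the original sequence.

Codon 1 (CCG, Pro): 3 synonymous substitutions.
Codon 2 (GUA, Val): 3 synonymous substitutions.
Codon 3 (ACC, Thr): 3 synonymous substitutions.
Total: 3 + 3 + 3 = 9.

9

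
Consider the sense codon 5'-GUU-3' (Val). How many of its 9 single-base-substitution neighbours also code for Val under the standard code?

Position 1: none → 0 synonymous.
Position 2: none → 0 synonymous.
Position 3: GUC, GUA, GUG → 3 synonymous.
Total: 0 + 0 + 3 = 3.

3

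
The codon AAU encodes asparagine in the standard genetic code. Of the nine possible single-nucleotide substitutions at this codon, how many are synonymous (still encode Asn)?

1

Position 1: none → 0 synonymous.
Position 2: none → 0 synonymous.
Position 3: AAC → 1 synonymous.
Total: 0 + 0 + 1 = 1.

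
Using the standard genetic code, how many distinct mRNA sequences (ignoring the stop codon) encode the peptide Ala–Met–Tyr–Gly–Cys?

Ala: 4 codons.
Met: 1 codon.
Tyr: 2 codons.
Gly: 4 codons.
Cys: 2 codons.
4 × 1 × 2 × 4 × 2 = 64.

64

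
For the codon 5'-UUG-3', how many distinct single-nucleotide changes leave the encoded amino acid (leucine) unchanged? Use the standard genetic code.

Position 1: CUG → 1 synonymous.
Position 2: none → 0 synonymous.
Position 3: UUA → 1 synonymous.
Total: 1 + 0 + 1 = 2.

2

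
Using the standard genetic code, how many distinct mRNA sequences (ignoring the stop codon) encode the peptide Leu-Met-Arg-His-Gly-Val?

Leu: 6 codons.
Met: 1 codon.
Arg: 6 codons.
His: 2 codons.
Gly: 4 codons.
Val: 4 codons.
6 × 1 × 6 × 2 × 4 × 4 = 1152.

1152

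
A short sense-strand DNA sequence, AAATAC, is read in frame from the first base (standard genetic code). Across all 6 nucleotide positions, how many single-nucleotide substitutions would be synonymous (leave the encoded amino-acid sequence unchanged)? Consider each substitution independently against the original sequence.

2

Codon 1 (AAA, Lys): 1 synonymous substitution.
Codon 2 (TAC, Tyr): 1 synonymous substitution.
Total: 1 + 1 = 2.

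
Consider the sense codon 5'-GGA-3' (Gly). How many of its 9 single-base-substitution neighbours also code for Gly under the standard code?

3

Position 1: none → 0 synonymous.
Position 2: none → 0 synonymous.
Position 3: GGU, GGC, GGG → 3 synonymous.
Total: 0 + 0 + 3 = 3.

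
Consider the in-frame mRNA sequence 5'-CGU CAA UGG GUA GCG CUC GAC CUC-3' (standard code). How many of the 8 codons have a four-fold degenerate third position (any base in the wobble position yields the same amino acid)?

5

Codon 1 CGU (Arg): third position 4-fold.
Codon 2 CAA (Gln): third position 2-fold.
Codon 3 UGG (Trp): third position 1-fold.
Codon 4 GUA (Val): third position 4-fold.
Codon 5 GCG (Ala): third position 4-fold.
Codon 6 CUC (Leu): third position 4-fold.
Codon 7 GAC (Asp): third position 2-fold.
Codon 8 CUC (Leu): third position 4-fold.
Four-fold degenerate third positions: 5.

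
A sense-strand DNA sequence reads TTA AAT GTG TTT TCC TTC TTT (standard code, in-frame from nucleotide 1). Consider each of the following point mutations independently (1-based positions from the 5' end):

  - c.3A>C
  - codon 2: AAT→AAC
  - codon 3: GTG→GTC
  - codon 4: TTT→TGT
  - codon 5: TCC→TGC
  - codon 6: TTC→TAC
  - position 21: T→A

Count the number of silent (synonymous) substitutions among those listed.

2

Codon 1: TTA (Leu) → TTC (Phe) — missense.
Codon 2: AAT (Asn) → AAC (Asn) — synonymous.
Codon 3: GTG (Val) → GTC (Val) — synonymous.
Codon 4: TTT (Phe) → TGT (Cys) — missense.
Codon 5: TCC (Ser) → TGC (Cys) — missense.
Codon 6: TTC (Phe) → TAC (Tyr) — missense.
Codon 7: TTT (Phe) → TTA (Leu) — missense.
Synonymous: 2 of 7.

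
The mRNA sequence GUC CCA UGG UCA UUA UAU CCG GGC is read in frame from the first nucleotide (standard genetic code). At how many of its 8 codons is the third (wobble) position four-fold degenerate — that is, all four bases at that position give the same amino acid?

Codon 1 GUC (Val): third position 4-fold.
Codon 2 CCA (Pro): third position 4-fold.
Codon 3 UGG (Trp): third position 1-fold.
Codon 4 UCA (Ser): third position 4-fold.
Codon 5 UUA (Leu): third position 2-fold.
Codon 6 UAU (Tyr): third position 2-fold.
Codon 7 CCG (Pro): third position 4-fold.
Codon 8 GGC (Gly): third position 4-fold.
Four-fold degenerate third positions: 5.

5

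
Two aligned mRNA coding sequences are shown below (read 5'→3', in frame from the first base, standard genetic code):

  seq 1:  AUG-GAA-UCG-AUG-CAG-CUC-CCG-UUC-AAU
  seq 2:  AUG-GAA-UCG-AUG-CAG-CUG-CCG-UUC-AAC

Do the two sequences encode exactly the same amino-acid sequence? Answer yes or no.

yes

Codon 1: AUG Met / AUG Met — identical.
Codon 2: GAA Glu / GAA Glu — identical.
Codon 3: UCG Ser / UCG Ser — identical.
Codon 4: AUG Met / AUG Met — identical.
Codon 5: CAG Gln / CAG Gln — identical.
Codon 6: CUC Leu / CUG Leu — synonymous.
Codon 7: CCG Pro / CCG Pro — identical.
Codon 8: UUC Phe / UUC Phe — identical.
Codon 9: AAU Asn / AAC Asn — synonymous.
Nonsynonymous differences: 0 → same protein.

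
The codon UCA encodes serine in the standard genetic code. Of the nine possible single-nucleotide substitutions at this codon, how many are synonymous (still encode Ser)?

3

Position 1: none → 0 synonymous.
Position 2: none → 0 synonymous.
Position 3: UCU, UCC, UCG → 3 synonymous.
Total: 0 + 0 + 3 = 3.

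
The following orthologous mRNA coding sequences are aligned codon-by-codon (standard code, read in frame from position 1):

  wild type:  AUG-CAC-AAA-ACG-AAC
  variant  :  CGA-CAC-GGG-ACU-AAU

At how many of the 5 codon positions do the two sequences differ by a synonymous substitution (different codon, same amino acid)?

Codon 1: AUG Met / CGA Arg — nonsynonymous.
Codon 2: CAC His / CAC His — identical.
Codon 3: AAA Lys / GGG Gly — nonsynonymous.
Codon 4: ACG Thr / ACU Thr — synonymous.
Codon 5: AAC Asn / AAU Asn — synonymous.
Synonymous differences: 2.

2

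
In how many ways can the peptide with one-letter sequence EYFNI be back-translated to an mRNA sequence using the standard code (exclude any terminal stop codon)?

Glu: 2 codons.
Tyr: 2 codons.
Phe: 2 codons.
Asn: 2 codons.
Ile: 3 codons.
2 × 2 × 2 × 2 × 3 = 48.

48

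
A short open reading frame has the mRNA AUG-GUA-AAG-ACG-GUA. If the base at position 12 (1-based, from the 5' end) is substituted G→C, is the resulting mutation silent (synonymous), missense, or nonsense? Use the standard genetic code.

Position 12 falls in codon 4: ACG → Thr.
After the substitution the codon is ACC → Thr.
Both encode Thr, so the change is synonymous.

silent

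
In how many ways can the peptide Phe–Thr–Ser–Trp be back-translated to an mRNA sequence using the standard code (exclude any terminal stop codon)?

48

Phe: 2 codons.
Thr: 4 codons.
Ser: 6 codons.
Trp: 1 codon.
2 × 4 × 6 × 1 = 48.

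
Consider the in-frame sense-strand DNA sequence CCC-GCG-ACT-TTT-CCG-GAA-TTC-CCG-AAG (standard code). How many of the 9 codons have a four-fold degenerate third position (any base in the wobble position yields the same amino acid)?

Codon 1 CCC (Pro): third position 4-fold.
Codon 2 GCG (Ala): third position 4-fold.
Codon 3 ACT (Thr): third position 4-fold.
Codon 4 TTT (Phe): third position 2-fold.
Codon 5 CCG (Pro): third position 4-fold.
Codon 6 GAA (Glu): third position 2-fold.
Codon 7 TTC (Phe): third position 2-fold.
Codon 8 CCG (Pro): third position 4-fold.
Codon 9 AAG (Lys): third position 2-fold.
Four-fold degenerate third positions: 5.

5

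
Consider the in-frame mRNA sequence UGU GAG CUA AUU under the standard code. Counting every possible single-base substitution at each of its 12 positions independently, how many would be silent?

8

Codon 1 (UGU, Cys): 1 synonymous substitution.
Codon 2 (GAG, Glu): 1 synonymous substitution.
Codon 3 (CUA, Leu): 4 synonymous substitutions.
Codon 4 (AUU, Ile): 2 synonymous substitutions.
Total: 1 + 1 + 4 + 2 = 8.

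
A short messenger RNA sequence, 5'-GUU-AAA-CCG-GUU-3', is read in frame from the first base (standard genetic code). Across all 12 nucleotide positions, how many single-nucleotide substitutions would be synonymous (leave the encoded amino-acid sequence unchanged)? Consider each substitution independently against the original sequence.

10

Codon 1 (GUU, Val): 3 synonymous substitutions.
Codon 2 (AAA, Lys): 1 synonymous substitution.
Codon 3 (CCG, Pro): 3 synonymous substitutions.
Codon 4 (GUU, Val): 3 synonymous substitutions.
Total: 3 + 1 + 3 + 3 = 10.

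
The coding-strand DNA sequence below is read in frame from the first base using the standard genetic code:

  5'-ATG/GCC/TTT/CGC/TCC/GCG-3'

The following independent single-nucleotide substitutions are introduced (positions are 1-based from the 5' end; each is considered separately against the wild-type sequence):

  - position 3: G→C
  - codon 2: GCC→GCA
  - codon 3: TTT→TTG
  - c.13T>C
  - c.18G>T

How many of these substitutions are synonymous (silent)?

2

Codon 1: ATG (Met) → ATC (Ile) — missense.
Codon 2: GCC (Ala) → GCA (Ala) — synonymous.
Codon 3: TTT (Phe) → TTG (Leu) — missense.
Codon 5: TCC (Ser) → CCC (Pro) — missense.
Codon 6: GCG (Ala) → GCT (Ala) — synonymous.
Synonymous: 2 of 5.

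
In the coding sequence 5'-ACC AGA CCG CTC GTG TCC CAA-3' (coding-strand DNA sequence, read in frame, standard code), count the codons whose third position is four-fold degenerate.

5

Codon 1 ACC (Thr): third position 4-fold.
Codon 2 AGA (Arg): third position 2-fold.
Codon 3 CCG (Pro): third position 4-fold.
Codon 4 CTC (Leu): third position 4-fold.
Codon 5 GTG (Val): third position 4-fold.
Codon 6 TCC (Ser): third position 4-fold.
Codon 7 CAA (Gln): third position 2-fold.
Four-fold degenerate third positions: 5.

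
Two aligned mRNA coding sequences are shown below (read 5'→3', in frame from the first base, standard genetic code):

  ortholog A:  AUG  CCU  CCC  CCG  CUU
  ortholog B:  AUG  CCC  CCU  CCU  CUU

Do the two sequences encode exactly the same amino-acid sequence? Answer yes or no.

yes

Codon 1: AUG Met / AUG Met — identical.
Codon 2: CCU Pro / CCC Pro — synonymous.
Codon 3: CCC Pro / CCU Pro — synonymous.
Codon 4: CCG Pro / CCU Pro — synonymous.
Codon 5: CUU Leu / CUU Leu — identical.
Nonsynonymous differences: 0 → same protein.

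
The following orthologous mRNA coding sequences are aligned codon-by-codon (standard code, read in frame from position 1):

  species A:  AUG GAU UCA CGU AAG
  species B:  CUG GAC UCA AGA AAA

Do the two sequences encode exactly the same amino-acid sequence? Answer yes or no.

Codon 1: AUG Met / CUG Leu — nonsynonymous.
Codon 2: GAU Asp / GAC Asp — synonymous.
Codon 3: UCA Ser / UCA Ser — identical.
Codon 4: CGU Arg / AGA Arg — synonymous.
Codon 5: AAG Lys / AAA Lys — synonymous.
Nonsynonymous differences: 1 → different protein.

no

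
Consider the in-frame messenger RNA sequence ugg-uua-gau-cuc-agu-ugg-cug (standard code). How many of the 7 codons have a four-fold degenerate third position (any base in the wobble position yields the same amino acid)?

Codon 1 UGG (Trp): third position 1-fold.
Codon 2 UUA (Leu): third position 2-fold.
Codon 3 GAU (Asp): third position 2-fold.
Codon 4 CUC (Leu): third position 4-fold.
Codon 5 AGU (Ser): third position 2-fold.
Codon 6 UGG (Trp): third position 1-fold.
Codon 7 CUG (Leu): third position 4-fold.
Four-fold degenerate third positions: 2.

2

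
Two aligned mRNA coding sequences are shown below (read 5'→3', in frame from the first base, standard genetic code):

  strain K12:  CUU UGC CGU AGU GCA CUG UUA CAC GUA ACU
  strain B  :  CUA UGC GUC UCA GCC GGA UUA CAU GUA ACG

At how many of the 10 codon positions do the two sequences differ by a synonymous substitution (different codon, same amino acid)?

5

Codon 1: CUU Leu / CUA Leu — synonymous.
Codon 2: UGC Cys / UGC Cys — identical.
Codon 3: CGU Arg / GUC Val — nonsynonymous.
Codon 4: AGU Ser / UCA Ser — synonymous.
Codon 5: GCA Ala / GCC Ala — synonymous.
Codon 6: CUG Leu / GGA Gly — nonsynonymous.
Codon 7: UUA Leu / UUA Leu — identical.
Codon 8: CAC His / CAU His — synonymous.
Codon 9: GUA Val / GUA Val — identical.
Codon 10: ACU Thr / ACG Thr — synonymous.
Synonymous differences: 5.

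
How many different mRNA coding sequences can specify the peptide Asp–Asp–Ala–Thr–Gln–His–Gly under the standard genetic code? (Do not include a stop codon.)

Asp: 2 codons.
Asp: 2 codons.
Ala: 4 codons.
Thr: 4 codons.
Gln: 2 codons.
His: 2 codons.
Gly: 4 codons.
2 × 2 × 4 × 4 × 2 × 2 × 4 = 1024.

1024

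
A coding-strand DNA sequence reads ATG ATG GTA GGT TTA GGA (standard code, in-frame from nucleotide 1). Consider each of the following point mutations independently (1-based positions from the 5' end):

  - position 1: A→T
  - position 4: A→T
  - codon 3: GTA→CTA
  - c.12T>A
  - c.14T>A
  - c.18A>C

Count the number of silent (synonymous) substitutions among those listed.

2

Codon 1: ATG (Met) → TTG (Leu) — missense.
Codon 2: ATG (Met) → TTG (Leu) — missense.
Codon 3: GTA (Val) → CTA (Leu) — missense.
Codon 4: GGT (Gly) → GGA (Gly) — synonymous.
Codon 5: TTA (Leu) → TAA (Stop) — nonsense.
Codon 6: GGA (Gly) → GGC (Gly) — synonymous.
Synonymous: 2 of 6.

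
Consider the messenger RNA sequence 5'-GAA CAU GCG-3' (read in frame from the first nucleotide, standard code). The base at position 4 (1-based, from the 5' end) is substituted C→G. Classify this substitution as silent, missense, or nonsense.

Position 4 falls in codon 2: CAU → His.
After the substitution the codon is GAU → Asp.
His ≠ Asp, so this is a missense mutation.

missense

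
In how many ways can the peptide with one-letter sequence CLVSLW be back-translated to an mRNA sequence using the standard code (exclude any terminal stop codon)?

1728

Cys: 2 codons.
Leu: 6 codons.
Val: 4 codons.
Ser: 6 codons.
Leu: 6 codons.
Trp: 1 codon.
2 × 6 × 4 × 6 × 6 × 1 = 1728.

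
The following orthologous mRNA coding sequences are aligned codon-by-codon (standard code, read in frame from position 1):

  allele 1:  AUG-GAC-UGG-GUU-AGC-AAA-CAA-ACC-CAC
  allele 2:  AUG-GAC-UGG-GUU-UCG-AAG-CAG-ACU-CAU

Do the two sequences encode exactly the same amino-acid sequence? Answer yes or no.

yes

Codon 1: AUG Met / AUG Met — identical.
Codon 2: GAC Asp / GAC Asp — identical.
Codon 3: UGG Trp / UGG Trp — identical.
Codon 4: GUU Val / GUU Val — identical.
Codon 5: AGC Ser / UCG Ser — synonymous.
Codon 6: AAA Lys / AAG Lys — synonymous.
Codon 7: CAA Gln / CAG Gln — synonymous.
Codon 8: ACC Thr / ACU Thr — synonymous.
Codon 9: CAC His / CAU His — synonymous.
Nonsynonymous differences: 0 → same protein.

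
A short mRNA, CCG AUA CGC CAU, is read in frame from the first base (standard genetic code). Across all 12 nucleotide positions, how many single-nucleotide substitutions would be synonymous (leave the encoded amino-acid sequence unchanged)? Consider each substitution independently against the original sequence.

9

Codon 1 (CCG, Pro): 3 synonymous substitutions.
Codon 2 (AUA, Ile): 2 synonymous substitutions.
Codon 3 (CGC, Arg): 3 synonymous substitutions.
Codon 4 (CAU, His): 1 synonymous substitution.
Total: 3 + 2 + 3 + 1 = 9.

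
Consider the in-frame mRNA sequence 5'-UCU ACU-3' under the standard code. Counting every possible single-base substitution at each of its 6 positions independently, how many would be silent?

Codon 1 (UCU, Ser): 3 synonymous substitutions.
Codon 2 (ACU, Thr): 3 synonymous substitutions.
Total: 3 + 3 = 6.

6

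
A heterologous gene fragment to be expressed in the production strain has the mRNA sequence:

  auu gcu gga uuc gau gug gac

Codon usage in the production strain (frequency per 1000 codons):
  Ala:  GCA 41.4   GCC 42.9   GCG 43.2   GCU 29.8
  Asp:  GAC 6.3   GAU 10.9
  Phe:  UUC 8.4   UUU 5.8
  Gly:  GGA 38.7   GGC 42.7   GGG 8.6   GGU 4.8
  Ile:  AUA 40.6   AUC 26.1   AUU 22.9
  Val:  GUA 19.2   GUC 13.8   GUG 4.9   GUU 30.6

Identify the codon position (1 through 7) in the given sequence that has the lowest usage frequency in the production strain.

6

Codon 1 AUU (Ile): 22.9 per 1000.
Codon 2 GCU (Ala): 29.8 per 1000.
Codon 3 GGA (Gly): 38.7 per 1000.
Codon 4 UUC (Phe): 8.4 per 1000.
Codon 5 GAU (Asp): 10.9 per 1000.
Codon 6 GUG (Val): 4.9 per 1000.
Codon 7 GAC (Asp): 6.3 per 1000.
Lowest frequency is 4.9 at codon 6.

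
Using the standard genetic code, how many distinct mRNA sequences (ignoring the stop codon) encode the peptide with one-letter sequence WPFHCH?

64

Trp: 1 codon.
Pro: 4 codons.
Phe: 2 codons.
His: 2 codons.
Cys: 2 codons.
His: 2 codons.
1 × 4 × 2 × 2 × 2 × 2 = 64.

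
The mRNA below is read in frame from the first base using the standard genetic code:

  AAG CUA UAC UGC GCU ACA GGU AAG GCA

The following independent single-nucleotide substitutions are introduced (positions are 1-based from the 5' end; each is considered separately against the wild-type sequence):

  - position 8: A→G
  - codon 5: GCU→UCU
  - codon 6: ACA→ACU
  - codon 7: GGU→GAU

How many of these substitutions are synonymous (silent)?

Codon 3: UAC (Tyr) → UGC (Cys) — missense.
Codon 5: GCU (Ala) → UCU (Ser) — missense.
Codon 6: ACA (Thr) → ACU (Thr) — synonymous.
Codon 7: GGU (Gly) → GAU (Asp) — missense.
Synonymous: 1 of 4.

1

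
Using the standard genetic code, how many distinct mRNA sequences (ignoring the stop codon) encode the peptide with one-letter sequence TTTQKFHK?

Thr: 4 codons.
Thr: 4 codons.
Thr: 4 codons.
Gln: 2 codons.
Lys: 2 codons.
Phe: 2 codons.
His: 2 codons.
Lys: 2 codons.
4 × 4 × 4 × 2 × 2 × 2 × 2 × 2 = 2048.

2048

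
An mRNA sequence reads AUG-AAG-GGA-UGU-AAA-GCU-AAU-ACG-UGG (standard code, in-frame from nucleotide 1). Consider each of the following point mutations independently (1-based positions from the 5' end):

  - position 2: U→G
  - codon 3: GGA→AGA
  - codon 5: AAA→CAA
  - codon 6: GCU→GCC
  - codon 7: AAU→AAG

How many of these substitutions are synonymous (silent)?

Codon 1: AUG (Met) → AGG (Arg) — missense.
Codon 3: GGA (Gly) → AGA (Arg) — missense.
Codon 5: AAA (Lys) → CAA (Gln) — missense.
Codon 6: GCU (Ala) → GCC (Ala) — synonymous.
Codon 7: AAU (Asn) → AAG (Lys) — missense.
Synonymous: 1 of 5.

1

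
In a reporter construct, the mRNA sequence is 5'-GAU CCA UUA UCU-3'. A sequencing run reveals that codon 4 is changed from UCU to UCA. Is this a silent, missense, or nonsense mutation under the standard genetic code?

Position 12 falls in codon 4: UCU → Ser.
After the substitution the codon is UCA → Ser.
Both encode Ser, so the change is synonymous.

silent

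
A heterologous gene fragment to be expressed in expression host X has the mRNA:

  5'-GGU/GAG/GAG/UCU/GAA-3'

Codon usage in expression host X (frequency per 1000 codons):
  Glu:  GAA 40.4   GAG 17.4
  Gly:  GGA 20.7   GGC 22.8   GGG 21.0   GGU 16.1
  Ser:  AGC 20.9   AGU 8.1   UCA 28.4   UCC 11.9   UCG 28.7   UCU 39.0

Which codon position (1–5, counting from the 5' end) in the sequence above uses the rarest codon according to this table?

Codon 1 GGU (Gly): 16.1 per 1000.
Codon 2 GAG (Glu): 17.4 per 1000.
Codon 3 GAG (Glu): 17.4 per 1000.
Codon 4 UCU (Ser): 39.0 per 1000.
Codon 5 GAA (Glu): 40.4 per 1000.
Lowest frequency is 16.1 at codon 1.

1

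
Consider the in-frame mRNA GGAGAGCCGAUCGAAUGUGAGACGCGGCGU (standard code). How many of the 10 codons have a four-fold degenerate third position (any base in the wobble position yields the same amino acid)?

5

Codon 1 GGA (Gly): third position 4-fold.
Codon 2 GAG (Glu): third position 2-fold.
Codon 3 CCG (Pro): third position 4-fold.
Codon 4 AUC (Ile): third position 3-fold.
Codon 5 GAA (Glu): third position 2-fold.
Codon 6 UGU (Cys): third position 2-fold.
Codon 7 GAG (Glu): third position 2-fold.
Codon 8 ACG (Thr): third position 4-fold.
Codon 9 CGG (Arg): third position 4-fold.
Codon 10 CGU (Arg): third position 4-fold.
Four-fold degenerate third positions: 5.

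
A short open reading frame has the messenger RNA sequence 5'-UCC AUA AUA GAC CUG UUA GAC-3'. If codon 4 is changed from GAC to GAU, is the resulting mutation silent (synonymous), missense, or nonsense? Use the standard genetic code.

silent

Position 12 falls in codon 4: GAC → Asp.
After the substitution the codon is GAU → Asp.
Both encode Asp, so the change is synonymous.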